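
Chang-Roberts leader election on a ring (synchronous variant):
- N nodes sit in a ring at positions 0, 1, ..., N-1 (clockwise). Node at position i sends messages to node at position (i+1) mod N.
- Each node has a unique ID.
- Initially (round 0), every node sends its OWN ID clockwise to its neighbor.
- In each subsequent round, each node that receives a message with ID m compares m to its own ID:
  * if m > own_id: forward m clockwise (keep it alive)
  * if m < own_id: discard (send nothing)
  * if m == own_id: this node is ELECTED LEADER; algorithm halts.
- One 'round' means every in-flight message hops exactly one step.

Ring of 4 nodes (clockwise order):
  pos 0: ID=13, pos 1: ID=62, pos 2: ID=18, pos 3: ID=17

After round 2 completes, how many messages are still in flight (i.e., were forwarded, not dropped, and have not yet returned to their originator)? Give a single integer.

Answer: 2

Derivation:
Round 1: pos1(id62) recv 13: drop; pos2(id18) recv 62: fwd; pos3(id17) recv 18: fwd; pos0(id13) recv 17: fwd
Round 2: pos3(id17) recv 62: fwd; pos0(id13) recv 18: fwd; pos1(id62) recv 17: drop
After round 2: 2 messages still in flight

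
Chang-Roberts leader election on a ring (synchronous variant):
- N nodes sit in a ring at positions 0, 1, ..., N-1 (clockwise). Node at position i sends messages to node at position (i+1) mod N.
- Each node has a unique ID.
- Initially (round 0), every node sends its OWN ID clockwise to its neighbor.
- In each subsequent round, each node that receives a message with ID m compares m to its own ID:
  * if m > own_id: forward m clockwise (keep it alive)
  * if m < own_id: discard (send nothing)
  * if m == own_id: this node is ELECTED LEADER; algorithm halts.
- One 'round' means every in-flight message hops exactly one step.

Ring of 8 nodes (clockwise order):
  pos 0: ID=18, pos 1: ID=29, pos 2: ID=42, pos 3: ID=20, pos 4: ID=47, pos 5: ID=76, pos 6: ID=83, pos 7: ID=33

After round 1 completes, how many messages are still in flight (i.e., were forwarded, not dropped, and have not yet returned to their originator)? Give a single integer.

Answer: 3

Derivation:
Round 1: pos1(id29) recv 18: drop; pos2(id42) recv 29: drop; pos3(id20) recv 42: fwd; pos4(id47) recv 20: drop; pos5(id76) recv 47: drop; pos6(id83) recv 76: drop; pos7(id33) recv 83: fwd; pos0(id18) recv 33: fwd
After round 1: 3 messages still in flight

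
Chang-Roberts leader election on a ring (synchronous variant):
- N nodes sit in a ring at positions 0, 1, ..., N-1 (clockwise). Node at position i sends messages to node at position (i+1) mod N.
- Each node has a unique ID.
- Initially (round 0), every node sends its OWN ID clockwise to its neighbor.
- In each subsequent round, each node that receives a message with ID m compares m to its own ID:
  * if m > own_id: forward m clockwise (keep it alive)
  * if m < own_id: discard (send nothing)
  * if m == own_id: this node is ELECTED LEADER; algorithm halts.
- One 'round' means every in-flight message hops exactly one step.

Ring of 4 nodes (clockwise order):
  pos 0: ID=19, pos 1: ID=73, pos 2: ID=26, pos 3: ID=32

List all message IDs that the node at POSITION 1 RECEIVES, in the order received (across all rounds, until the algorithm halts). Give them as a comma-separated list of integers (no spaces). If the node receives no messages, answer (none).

Answer: 19,32,73

Derivation:
Round 1: pos1(id73) recv 19: drop; pos2(id26) recv 73: fwd; pos3(id32) recv 26: drop; pos0(id19) recv 32: fwd
Round 2: pos3(id32) recv 73: fwd; pos1(id73) recv 32: drop
Round 3: pos0(id19) recv 73: fwd
Round 4: pos1(id73) recv 73: ELECTED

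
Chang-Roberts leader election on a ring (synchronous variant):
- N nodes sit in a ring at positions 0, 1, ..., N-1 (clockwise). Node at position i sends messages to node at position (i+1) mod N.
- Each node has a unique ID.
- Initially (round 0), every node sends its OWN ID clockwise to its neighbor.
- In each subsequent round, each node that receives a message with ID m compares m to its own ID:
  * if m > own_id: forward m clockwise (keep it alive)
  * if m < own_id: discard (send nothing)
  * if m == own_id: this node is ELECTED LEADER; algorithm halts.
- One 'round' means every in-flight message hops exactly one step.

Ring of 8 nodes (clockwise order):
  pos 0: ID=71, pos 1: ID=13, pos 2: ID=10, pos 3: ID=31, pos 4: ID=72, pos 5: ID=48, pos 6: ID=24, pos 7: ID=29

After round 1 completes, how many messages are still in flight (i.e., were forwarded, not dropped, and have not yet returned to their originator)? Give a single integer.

Round 1: pos1(id13) recv 71: fwd; pos2(id10) recv 13: fwd; pos3(id31) recv 10: drop; pos4(id72) recv 31: drop; pos5(id48) recv 72: fwd; pos6(id24) recv 48: fwd; pos7(id29) recv 24: drop; pos0(id71) recv 29: drop
After round 1: 4 messages still in flight

Answer: 4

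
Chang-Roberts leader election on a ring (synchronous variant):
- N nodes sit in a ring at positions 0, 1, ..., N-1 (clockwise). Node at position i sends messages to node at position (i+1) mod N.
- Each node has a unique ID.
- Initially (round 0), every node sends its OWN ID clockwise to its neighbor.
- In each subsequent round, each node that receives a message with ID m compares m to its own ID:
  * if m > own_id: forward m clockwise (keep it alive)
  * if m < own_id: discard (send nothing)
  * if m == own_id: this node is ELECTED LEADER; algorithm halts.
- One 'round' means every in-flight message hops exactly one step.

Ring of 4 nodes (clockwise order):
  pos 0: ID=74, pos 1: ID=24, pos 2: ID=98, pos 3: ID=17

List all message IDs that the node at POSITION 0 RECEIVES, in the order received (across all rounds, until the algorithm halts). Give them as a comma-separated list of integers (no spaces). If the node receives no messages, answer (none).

Answer: 17,98

Derivation:
Round 1: pos1(id24) recv 74: fwd; pos2(id98) recv 24: drop; pos3(id17) recv 98: fwd; pos0(id74) recv 17: drop
Round 2: pos2(id98) recv 74: drop; pos0(id74) recv 98: fwd
Round 3: pos1(id24) recv 98: fwd
Round 4: pos2(id98) recv 98: ELECTED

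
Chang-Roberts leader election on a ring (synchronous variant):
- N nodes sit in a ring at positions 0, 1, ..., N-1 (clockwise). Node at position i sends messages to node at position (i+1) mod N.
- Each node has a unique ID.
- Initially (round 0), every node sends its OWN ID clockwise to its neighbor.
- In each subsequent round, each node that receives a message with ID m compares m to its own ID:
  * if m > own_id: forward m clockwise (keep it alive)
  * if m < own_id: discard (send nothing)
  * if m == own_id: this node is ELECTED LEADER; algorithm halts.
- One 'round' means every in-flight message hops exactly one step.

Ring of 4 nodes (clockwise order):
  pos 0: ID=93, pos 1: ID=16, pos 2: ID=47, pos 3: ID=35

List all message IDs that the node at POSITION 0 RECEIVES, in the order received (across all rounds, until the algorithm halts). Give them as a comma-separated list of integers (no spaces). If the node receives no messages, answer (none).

Round 1: pos1(id16) recv 93: fwd; pos2(id47) recv 16: drop; pos3(id35) recv 47: fwd; pos0(id93) recv 35: drop
Round 2: pos2(id47) recv 93: fwd; pos0(id93) recv 47: drop
Round 3: pos3(id35) recv 93: fwd
Round 4: pos0(id93) recv 93: ELECTED

Answer: 35,47,93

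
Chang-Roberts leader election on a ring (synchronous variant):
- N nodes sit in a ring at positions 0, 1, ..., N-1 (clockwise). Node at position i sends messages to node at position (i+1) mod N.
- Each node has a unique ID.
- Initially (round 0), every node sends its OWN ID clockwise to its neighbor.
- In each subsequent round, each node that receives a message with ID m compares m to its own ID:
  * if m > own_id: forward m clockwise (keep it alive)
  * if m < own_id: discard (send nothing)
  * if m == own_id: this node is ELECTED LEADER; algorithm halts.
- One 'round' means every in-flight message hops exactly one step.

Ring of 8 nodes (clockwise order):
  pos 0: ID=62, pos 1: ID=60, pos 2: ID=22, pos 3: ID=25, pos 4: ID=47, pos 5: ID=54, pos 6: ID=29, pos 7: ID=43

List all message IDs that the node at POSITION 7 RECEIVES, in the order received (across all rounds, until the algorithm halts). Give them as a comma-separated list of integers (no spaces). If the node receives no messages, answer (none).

Round 1: pos1(id60) recv 62: fwd; pos2(id22) recv 60: fwd; pos3(id25) recv 22: drop; pos4(id47) recv 25: drop; pos5(id54) recv 47: drop; pos6(id29) recv 54: fwd; pos7(id43) recv 29: drop; pos0(id62) recv 43: drop
Round 2: pos2(id22) recv 62: fwd; pos3(id25) recv 60: fwd; pos7(id43) recv 54: fwd
Round 3: pos3(id25) recv 62: fwd; pos4(id47) recv 60: fwd; pos0(id62) recv 54: drop
Round 4: pos4(id47) recv 62: fwd; pos5(id54) recv 60: fwd
Round 5: pos5(id54) recv 62: fwd; pos6(id29) recv 60: fwd
Round 6: pos6(id29) recv 62: fwd; pos7(id43) recv 60: fwd
Round 7: pos7(id43) recv 62: fwd; pos0(id62) recv 60: drop
Round 8: pos0(id62) recv 62: ELECTED

Answer: 29,54,60,62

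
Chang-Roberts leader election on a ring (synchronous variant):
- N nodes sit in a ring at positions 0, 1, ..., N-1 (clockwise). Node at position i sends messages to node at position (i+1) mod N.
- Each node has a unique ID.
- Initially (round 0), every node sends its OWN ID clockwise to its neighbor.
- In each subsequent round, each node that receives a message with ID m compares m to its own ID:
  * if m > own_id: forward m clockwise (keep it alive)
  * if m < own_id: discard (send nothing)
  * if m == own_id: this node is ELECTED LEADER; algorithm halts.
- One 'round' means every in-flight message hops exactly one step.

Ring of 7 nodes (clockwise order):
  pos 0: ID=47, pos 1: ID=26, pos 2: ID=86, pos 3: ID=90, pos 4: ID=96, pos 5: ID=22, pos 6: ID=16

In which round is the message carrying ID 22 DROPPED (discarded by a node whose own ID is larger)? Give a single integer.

Answer: 2

Derivation:
Round 1: pos1(id26) recv 47: fwd; pos2(id86) recv 26: drop; pos3(id90) recv 86: drop; pos4(id96) recv 90: drop; pos5(id22) recv 96: fwd; pos6(id16) recv 22: fwd; pos0(id47) recv 16: drop
Round 2: pos2(id86) recv 47: drop; pos6(id16) recv 96: fwd; pos0(id47) recv 22: drop
Round 3: pos0(id47) recv 96: fwd
Round 4: pos1(id26) recv 96: fwd
Round 5: pos2(id86) recv 96: fwd
Round 6: pos3(id90) recv 96: fwd
Round 7: pos4(id96) recv 96: ELECTED
Message ID 22 originates at pos 5; dropped at pos 0 in round 2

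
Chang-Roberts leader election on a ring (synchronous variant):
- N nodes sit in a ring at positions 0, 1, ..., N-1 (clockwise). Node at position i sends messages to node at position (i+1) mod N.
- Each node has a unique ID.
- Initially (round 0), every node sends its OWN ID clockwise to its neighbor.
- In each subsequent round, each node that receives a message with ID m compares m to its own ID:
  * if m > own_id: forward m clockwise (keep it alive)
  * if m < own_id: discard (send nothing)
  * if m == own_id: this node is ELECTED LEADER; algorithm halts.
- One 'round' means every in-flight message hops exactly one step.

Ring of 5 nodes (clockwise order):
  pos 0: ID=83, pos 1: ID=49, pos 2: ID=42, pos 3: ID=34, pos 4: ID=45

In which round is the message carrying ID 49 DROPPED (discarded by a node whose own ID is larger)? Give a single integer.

Round 1: pos1(id49) recv 83: fwd; pos2(id42) recv 49: fwd; pos3(id34) recv 42: fwd; pos4(id45) recv 34: drop; pos0(id83) recv 45: drop
Round 2: pos2(id42) recv 83: fwd; pos3(id34) recv 49: fwd; pos4(id45) recv 42: drop
Round 3: pos3(id34) recv 83: fwd; pos4(id45) recv 49: fwd
Round 4: pos4(id45) recv 83: fwd; pos0(id83) recv 49: drop
Round 5: pos0(id83) recv 83: ELECTED
Message ID 49 originates at pos 1; dropped at pos 0 in round 4

Answer: 4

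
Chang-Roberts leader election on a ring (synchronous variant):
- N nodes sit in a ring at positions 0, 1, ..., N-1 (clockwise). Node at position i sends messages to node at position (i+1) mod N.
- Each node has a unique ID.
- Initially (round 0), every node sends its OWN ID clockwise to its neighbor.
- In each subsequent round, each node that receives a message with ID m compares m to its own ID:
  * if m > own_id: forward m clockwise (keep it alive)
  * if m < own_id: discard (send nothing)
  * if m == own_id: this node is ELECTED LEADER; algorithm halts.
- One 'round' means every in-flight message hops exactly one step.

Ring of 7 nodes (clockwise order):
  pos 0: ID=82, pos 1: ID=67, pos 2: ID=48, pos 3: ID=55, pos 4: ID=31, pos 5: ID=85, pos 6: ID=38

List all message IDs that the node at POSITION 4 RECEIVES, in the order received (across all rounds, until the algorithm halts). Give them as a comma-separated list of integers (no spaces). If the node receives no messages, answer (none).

Answer: 55,67,82,85

Derivation:
Round 1: pos1(id67) recv 82: fwd; pos2(id48) recv 67: fwd; pos3(id55) recv 48: drop; pos4(id31) recv 55: fwd; pos5(id85) recv 31: drop; pos6(id38) recv 85: fwd; pos0(id82) recv 38: drop
Round 2: pos2(id48) recv 82: fwd; pos3(id55) recv 67: fwd; pos5(id85) recv 55: drop; pos0(id82) recv 85: fwd
Round 3: pos3(id55) recv 82: fwd; pos4(id31) recv 67: fwd; pos1(id67) recv 85: fwd
Round 4: pos4(id31) recv 82: fwd; pos5(id85) recv 67: drop; pos2(id48) recv 85: fwd
Round 5: pos5(id85) recv 82: drop; pos3(id55) recv 85: fwd
Round 6: pos4(id31) recv 85: fwd
Round 7: pos5(id85) recv 85: ELECTED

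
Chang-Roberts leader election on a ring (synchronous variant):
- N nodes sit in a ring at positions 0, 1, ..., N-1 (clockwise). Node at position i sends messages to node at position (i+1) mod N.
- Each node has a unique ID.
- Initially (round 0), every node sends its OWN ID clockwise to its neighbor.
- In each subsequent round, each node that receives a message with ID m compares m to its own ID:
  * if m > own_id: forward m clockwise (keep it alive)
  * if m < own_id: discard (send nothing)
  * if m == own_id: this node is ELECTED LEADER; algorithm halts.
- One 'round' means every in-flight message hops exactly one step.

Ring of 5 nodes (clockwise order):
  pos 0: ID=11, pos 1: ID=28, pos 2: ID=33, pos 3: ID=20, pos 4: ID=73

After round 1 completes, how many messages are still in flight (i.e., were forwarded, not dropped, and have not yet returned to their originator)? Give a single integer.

Round 1: pos1(id28) recv 11: drop; pos2(id33) recv 28: drop; pos3(id20) recv 33: fwd; pos4(id73) recv 20: drop; pos0(id11) recv 73: fwd
After round 1: 2 messages still in flight

Answer: 2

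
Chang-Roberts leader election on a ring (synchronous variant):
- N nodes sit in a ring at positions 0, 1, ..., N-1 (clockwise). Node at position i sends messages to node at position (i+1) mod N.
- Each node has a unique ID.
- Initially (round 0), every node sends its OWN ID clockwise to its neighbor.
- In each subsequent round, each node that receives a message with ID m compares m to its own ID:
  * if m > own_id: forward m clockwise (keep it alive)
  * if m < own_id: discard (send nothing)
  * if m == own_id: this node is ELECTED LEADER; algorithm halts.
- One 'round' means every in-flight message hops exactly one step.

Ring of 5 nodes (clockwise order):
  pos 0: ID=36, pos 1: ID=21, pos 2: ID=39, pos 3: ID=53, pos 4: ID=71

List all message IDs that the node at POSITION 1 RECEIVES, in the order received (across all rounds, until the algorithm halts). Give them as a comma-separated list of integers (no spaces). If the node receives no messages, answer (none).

Answer: 36,71

Derivation:
Round 1: pos1(id21) recv 36: fwd; pos2(id39) recv 21: drop; pos3(id53) recv 39: drop; pos4(id71) recv 53: drop; pos0(id36) recv 71: fwd
Round 2: pos2(id39) recv 36: drop; pos1(id21) recv 71: fwd
Round 3: pos2(id39) recv 71: fwd
Round 4: pos3(id53) recv 71: fwd
Round 5: pos4(id71) recv 71: ELECTED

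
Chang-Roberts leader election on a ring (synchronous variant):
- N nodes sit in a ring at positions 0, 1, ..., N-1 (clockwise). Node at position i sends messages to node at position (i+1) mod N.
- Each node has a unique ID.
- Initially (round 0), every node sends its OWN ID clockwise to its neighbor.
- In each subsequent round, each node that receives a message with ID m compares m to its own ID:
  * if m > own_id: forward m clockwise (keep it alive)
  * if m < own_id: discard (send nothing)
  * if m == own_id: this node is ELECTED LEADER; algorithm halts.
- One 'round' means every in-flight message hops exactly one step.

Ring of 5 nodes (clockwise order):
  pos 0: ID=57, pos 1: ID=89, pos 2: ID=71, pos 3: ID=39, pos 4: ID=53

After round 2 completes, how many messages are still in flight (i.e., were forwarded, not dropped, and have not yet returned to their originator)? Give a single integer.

Round 1: pos1(id89) recv 57: drop; pos2(id71) recv 89: fwd; pos3(id39) recv 71: fwd; pos4(id53) recv 39: drop; pos0(id57) recv 53: drop
Round 2: pos3(id39) recv 89: fwd; pos4(id53) recv 71: fwd
After round 2: 2 messages still in flight

Answer: 2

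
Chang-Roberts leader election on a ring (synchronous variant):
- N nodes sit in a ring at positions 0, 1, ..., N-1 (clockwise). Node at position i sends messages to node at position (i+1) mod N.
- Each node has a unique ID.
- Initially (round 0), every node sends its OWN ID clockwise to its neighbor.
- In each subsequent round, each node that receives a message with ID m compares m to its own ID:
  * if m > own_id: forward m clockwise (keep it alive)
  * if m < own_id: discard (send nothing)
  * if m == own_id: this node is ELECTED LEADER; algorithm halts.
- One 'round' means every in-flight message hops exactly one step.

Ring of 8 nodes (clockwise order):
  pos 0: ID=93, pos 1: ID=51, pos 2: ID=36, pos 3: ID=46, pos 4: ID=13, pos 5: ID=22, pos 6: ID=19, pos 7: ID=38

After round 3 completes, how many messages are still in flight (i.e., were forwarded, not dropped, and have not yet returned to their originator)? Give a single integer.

Round 1: pos1(id51) recv 93: fwd; pos2(id36) recv 51: fwd; pos3(id46) recv 36: drop; pos4(id13) recv 46: fwd; pos5(id22) recv 13: drop; pos6(id19) recv 22: fwd; pos7(id38) recv 19: drop; pos0(id93) recv 38: drop
Round 2: pos2(id36) recv 93: fwd; pos3(id46) recv 51: fwd; pos5(id22) recv 46: fwd; pos7(id38) recv 22: drop
Round 3: pos3(id46) recv 93: fwd; pos4(id13) recv 51: fwd; pos6(id19) recv 46: fwd
After round 3: 3 messages still in flight

Answer: 3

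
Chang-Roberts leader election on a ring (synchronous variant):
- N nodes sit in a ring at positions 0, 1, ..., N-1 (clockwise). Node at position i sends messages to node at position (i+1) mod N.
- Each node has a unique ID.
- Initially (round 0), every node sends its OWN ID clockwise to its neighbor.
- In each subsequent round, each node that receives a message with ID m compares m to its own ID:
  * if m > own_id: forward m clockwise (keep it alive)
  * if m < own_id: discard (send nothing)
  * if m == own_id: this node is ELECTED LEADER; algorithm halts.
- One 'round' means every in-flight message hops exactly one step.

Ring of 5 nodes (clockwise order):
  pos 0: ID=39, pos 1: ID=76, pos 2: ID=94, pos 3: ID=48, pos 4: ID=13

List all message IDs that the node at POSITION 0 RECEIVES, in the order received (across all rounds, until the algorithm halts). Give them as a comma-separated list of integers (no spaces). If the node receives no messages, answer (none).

Round 1: pos1(id76) recv 39: drop; pos2(id94) recv 76: drop; pos3(id48) recv 94: fwd; pos4(id13) recv 48: fwd; pos0(id39) recv 13: drop
Round 2: pos4(id13) recv 94: fwd; pos0(id39) recv 48: fwd
Round 3: pos0(id39) recv 94: fwd; pos1(id76) recv 48: drop
Round 4: pos1(id76) recv 94: fwd
Round 5: pos2(id94) recv 94: ELECTED

Answer: 13,48,94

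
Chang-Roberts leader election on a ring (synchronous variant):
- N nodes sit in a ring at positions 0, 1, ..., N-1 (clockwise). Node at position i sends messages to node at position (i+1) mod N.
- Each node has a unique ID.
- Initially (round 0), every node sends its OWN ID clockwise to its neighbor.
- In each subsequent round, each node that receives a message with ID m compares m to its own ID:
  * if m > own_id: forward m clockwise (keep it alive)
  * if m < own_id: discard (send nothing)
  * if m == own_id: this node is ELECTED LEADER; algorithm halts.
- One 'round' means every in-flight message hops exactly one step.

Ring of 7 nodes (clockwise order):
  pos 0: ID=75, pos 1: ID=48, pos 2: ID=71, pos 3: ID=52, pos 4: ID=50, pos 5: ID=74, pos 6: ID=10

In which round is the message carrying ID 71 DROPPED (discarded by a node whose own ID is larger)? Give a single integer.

Answer: 3

Derivation:
Round 1: pos1(id48) recv 75: fwd; pos2(id71) recv 48: drop; pos3(id52) recv 71: fwd; pos4(id50) recv 52: fwd; pos5(id74) recv 50: drop; pos6(id10) recv 74: fwd; pos0(id75) recv 10: drop
Round 2: pos2(id71) recv 75: fwd; pos4(id50) recv 71: fwd; pos5(id74) recv 52: drop; pos0(id75) recv 74: drop
Round 3: pos3(id52) recv 75: fwd; pos5(id74) recv 71: drop
Round 4: pos4(id50) recv 75: fwd
Round 5: pos5(id74) recv 75: fwd
Round 6: pos6(id10) recv 75: fwd
Round 7: pos0(id75) recv 75: ELECTED
Message ID 71 originates at pos 2; dropped at pos 5 in round 3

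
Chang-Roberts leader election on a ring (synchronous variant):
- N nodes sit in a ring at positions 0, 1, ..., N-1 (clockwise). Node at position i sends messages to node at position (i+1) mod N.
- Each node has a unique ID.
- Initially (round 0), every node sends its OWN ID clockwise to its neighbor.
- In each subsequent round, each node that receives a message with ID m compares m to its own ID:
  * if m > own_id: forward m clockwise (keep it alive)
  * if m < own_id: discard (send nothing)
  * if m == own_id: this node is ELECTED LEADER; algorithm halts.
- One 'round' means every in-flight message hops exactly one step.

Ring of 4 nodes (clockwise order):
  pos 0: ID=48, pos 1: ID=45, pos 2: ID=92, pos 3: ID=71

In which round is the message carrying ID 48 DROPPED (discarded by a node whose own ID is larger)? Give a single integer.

Answer: 2

Derivation:
Round 1: pos1(id45) recv 48: fwd; pos2(id92) recv 45: drop; pos3(id71) recv 92: fwd; pos0(id48) recv 71: fwd
Round 2: pos2(id92) recv 48: drop; pos0(id48) recv 92: fwd; pos1(id45) recv 71: fwd
Round 3: pos1(id45) recv 92: fwd; pos2(id92) recv 71: drop
Round 4: pos2(id92) recv 92: ELECTED
Message ID 48 originates at pos 0; dropped at pos 2 in round 2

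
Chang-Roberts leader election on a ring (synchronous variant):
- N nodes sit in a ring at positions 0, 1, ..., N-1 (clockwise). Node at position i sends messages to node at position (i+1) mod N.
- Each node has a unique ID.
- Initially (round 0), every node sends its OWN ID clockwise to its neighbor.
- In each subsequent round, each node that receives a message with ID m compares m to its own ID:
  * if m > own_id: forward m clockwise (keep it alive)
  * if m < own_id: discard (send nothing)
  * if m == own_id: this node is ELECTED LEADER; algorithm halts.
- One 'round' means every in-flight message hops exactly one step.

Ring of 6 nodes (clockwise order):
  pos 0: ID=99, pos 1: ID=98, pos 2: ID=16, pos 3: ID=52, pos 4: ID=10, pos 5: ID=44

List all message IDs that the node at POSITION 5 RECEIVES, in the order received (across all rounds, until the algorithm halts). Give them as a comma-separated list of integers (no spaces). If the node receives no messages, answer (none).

Answer: 10,52,98,99

Derivation:
Round 1: pos1(id98) recv 99: fwd; pos2(id16) recv 98: fwd; pos3(id52) recv 16: drop; pos4(id10) recv 52: fwd; pos5(id44) recv 10: drop; pos0(id99) recv 44: drop
Round 2: pos2(id16) recv 99: fwd; pos3(id52) recv 98: fwd; pos5(id44) recv 52: fwd
Round 3: pos3(id52) recv 99: fwd; pos4(id10) recv 98: fwd; pos0(id99) recv 52: drop
Round 4: pos4(id10) recv 99: fwd; pos5(id44) recv 98: fwd
Round 5: pos5(id44) recv 99: fwd; pos0(id99) recv 98: drop
Round 6: pos0(id99) recv 99: ELECTED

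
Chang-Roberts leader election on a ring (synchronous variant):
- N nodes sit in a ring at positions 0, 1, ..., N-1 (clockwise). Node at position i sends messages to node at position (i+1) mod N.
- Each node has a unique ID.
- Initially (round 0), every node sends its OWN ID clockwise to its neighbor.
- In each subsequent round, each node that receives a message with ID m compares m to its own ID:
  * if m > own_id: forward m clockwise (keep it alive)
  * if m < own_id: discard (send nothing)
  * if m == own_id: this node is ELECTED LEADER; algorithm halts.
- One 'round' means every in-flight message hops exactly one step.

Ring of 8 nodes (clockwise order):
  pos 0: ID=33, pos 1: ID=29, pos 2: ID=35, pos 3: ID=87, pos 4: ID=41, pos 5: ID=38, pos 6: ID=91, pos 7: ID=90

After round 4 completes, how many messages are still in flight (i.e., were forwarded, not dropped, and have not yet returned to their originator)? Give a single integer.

Round 1: pos1(id29) recv 33: fwd; pos2(id35) recv 29: drop; pos3(id87) recv 35: drop; pos4(id41) recv 87: fwd; pos5(id38) recv 41: fwd; pos6(id91) recv 38: drop; pos7(id90) recv 91: fwd; pos0(id33) recv 90: fwd
Round 2: pos2(id35) recv 33: drop; pos5(id38) recv 87: fwd; pos6(id91) recv 41: drop; pos0(id33) recv 91: fwd; pos1(id29) recv 90: fwd
Round 3: pos6(id91) recv 87: drop; pos1(id29) recv 91: fwd; pos2(id35) recv 90: fwd
Round 4: pos2(id35) recv 91: fwd; pos3(id87) recv 90: fwd
After round 4: 2 messages still in flight

Answer: 2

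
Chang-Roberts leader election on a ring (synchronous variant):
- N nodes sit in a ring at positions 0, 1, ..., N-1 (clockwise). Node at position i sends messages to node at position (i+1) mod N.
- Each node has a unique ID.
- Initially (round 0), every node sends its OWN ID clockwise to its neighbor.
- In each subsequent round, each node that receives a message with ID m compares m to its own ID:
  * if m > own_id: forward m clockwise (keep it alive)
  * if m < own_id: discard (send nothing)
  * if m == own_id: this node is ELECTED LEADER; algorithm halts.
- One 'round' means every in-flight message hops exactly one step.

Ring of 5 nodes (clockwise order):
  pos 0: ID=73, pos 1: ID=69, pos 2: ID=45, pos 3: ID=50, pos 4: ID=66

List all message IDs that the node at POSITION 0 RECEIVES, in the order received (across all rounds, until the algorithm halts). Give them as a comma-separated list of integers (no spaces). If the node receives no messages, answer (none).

Round 1: pos1(id69) recv 73: fwd; pos2(id45) recv 69: fwd; pos3(id50) recv 45: drop; pos4(id66) recv 50: drop; pos0(id73) recv 66: drop
Round 2: pos2(id45) recv 73: fwd; pos3(id50) recv 69: fwd
Round 3: pos3(id50) recv 73: fwd; pos4(id66) recv 69: fwd
Round 4: pos4(id66) recv 73: fwd; pos0(id73) recv 69: drop
Round 5: pos0(id73) recv 73: ELECTED

Answer: 66,69,73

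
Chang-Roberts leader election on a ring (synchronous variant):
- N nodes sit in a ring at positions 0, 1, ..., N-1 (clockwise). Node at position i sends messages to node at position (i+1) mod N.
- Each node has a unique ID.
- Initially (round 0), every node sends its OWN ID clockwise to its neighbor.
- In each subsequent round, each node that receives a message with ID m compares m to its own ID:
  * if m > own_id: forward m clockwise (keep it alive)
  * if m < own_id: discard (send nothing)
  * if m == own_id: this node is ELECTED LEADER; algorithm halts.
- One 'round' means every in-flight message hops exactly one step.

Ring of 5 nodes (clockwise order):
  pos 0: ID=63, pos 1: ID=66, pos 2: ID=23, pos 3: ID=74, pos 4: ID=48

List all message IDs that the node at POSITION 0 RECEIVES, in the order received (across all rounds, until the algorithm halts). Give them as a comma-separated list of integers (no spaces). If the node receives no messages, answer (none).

Round 1: pos1(id66) recv 63: drop; pos2(id23) recv 66: fwd; pos3(id74) recv 23: drop; pos4(id48) recv 74: fwd; pos0(id63) recv 48: drop
Round 2: pos3(id74) recv 66: drop; pos0(id63) recv 74: fwd
Round 3: pos1(id66) recv 74: fwd
Round 4: pos2(id23) recv 74: fwd
Round 5: pos3(id74) recv 74: ELECTED

Answer: 48,74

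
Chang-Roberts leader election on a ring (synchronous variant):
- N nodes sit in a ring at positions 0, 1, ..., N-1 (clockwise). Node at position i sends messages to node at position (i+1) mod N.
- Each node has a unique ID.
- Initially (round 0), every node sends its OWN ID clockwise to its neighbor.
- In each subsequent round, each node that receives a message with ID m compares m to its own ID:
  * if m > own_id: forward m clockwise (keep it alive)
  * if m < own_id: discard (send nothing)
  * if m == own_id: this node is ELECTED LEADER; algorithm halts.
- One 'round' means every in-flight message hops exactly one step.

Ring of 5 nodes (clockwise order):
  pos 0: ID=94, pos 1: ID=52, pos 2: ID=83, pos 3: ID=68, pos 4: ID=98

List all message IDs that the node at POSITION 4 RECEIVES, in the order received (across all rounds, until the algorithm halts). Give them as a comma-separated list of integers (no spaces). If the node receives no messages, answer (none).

Round 1: pos1(id52) recv 94: fwd; pos2(id83) recv 52: drop; pos3(id68) recv 83: fwd; pos4(id98) recv 68: drop; pos0(id94) recv 98: fwd
Round 2: pos2(id83) recv 94: fwd; pos4(id98) recv 83: drop; pos1(id52) recv 98: fwd
Round 3: pos3(id68) recv 94: fwd; pos2(id83) recv 98: fwd
Round 4: pos4(id98) recv 94: drop; pos3(id68) recv 98: fwd
Round 5: pos4(id98) recv 98: ELECTED

Answer: 68,83,94,98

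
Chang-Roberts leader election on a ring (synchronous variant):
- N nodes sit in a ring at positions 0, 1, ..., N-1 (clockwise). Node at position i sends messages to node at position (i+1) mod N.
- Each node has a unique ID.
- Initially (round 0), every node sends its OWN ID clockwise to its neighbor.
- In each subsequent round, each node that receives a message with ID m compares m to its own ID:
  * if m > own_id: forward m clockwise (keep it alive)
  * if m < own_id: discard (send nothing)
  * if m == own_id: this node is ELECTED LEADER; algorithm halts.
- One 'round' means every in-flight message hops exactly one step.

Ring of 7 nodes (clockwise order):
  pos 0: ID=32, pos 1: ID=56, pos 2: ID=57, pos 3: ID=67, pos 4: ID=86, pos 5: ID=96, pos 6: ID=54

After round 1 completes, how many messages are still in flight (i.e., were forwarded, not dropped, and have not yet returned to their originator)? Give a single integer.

Round 1: pos1(id56) recv 32: drop; pos2(id57) recv 56: drop; pos3(id67) recv 57: drop; pos4(id86) recv 67: drop; pos5(id96) recv 86: drop; pos6(id54) recv 96: fwd; pos0(id32) recv 54: fwd
After round 1: 2 messages still in flight

Answer: 2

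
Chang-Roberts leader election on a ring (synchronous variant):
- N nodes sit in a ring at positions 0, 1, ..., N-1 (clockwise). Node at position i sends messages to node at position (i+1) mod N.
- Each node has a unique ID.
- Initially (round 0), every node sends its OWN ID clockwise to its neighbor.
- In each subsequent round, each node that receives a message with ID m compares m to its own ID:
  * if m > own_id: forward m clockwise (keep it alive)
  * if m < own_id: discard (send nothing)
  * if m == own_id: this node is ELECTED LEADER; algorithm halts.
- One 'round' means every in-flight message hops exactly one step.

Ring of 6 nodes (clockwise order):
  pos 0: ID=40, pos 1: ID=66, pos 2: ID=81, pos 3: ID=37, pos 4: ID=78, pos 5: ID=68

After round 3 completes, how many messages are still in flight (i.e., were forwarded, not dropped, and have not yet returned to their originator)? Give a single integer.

Answer: 2

Derivation:
Round 1: pos1(id66) recv 40: drop; pos2(id81) recv 66: drop; pos3(id37) recv 81: fwd; pos4(id78) recv 37: drop; pos5(id68) recv 78: fwd; pos0(id40) recv 68: fwd
Round 2: pos4(id78) recv 81: fwd; pos0(id40) recv 78: fwd; pos1(id66) recv 68: fwd
Round 3: pos5(id68) recv 81: fwd; pos1(id66) recv 78: fwd; pos2(id81) recv 68: drop
After round 3: 2 messages still in flight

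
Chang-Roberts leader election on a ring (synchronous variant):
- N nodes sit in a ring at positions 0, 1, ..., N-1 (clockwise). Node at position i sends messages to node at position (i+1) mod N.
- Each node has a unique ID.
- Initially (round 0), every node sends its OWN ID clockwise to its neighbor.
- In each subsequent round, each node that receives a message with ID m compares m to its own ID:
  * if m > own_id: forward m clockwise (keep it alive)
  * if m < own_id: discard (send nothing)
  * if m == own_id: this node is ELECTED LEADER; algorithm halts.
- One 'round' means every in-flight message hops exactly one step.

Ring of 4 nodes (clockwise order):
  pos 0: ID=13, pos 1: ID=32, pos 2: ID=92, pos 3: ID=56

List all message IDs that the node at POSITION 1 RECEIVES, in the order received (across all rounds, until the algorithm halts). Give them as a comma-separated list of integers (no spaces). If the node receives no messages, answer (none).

Answer: 13,56,92

Derivation:
Round 1: pos1(id32) recv 13: drop; pos2(id92) recv 32: drop; pos3(id56) recv 92: fwd; pos0(id13) recv 56: fwd
Round 2: pos0(id13) recv 92: fwd; pos1(id32) recv 56: fwd
Round 3: pos1(id32) recv 92: fwd; pos2(id92) recv 56: drop
Round 4: pos2(id92) recv 92: ELECTED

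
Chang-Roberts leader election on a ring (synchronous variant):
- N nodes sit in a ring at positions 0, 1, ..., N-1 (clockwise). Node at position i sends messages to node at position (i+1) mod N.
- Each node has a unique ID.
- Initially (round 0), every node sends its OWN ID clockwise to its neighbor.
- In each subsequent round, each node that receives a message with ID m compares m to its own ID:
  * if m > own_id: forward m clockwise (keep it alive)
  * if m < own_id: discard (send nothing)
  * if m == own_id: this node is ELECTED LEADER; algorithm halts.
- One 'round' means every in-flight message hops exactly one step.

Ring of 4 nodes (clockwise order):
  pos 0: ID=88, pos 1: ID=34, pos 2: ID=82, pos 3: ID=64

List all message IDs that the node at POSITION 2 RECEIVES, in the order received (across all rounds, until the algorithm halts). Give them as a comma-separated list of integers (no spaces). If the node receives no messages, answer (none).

Answer: 34,88

Derivation:
Round 1: pos1(id34) recv 88: fwd; pos2(id82) recv 34: drop; pos3(id64) recv 82: fwd; pos0(id88) recv 64: drop
Round 2: pos2(id82) recv 88: fwd; pos0(id88) recv 82: drop
Round 3: pos3(id64) recv 88: fwd
Round 4: pos0(id88) recv 88: ELECTED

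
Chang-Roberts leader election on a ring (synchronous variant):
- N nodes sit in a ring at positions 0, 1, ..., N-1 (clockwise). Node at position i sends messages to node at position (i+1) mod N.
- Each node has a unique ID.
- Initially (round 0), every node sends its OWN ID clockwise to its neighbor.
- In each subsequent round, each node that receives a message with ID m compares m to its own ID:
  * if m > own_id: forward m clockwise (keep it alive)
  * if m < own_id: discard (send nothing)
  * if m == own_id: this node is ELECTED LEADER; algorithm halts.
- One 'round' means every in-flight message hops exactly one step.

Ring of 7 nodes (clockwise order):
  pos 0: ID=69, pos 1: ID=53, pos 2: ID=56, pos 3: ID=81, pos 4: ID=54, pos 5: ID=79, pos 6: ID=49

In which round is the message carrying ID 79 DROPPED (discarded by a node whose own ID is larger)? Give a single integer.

Round 1: pos1(id53) recv 69: fwd; pos2(id56) recv 53: drop; pos3(id81) recv 56: drop; pos4(id54) recv 81: fwd; pos5(id79) recv 54: drop; pos6(id49) recv 79: fwd; pos0(id69) recv 49: drop
Round 2: pos2(id56) recv 69: fwd; pos5(id79) recv 81: fwd; pos0(id69) recv 79: fwd
Round 3: pos3(id81) recv 69: drop; pos6(id49) recv 81: fwd; pos1(id53) recv 79: fwd
Round 4: pos0(id69) recv 81: fwd; pos2(id56) recv 79: fwd
Round 5: pos1(id53) recv 81: fwd; pos3(id81) recv 79: drop
Round 6: pos2(id56) recv 81: fwd
Round 7: pos3(id81) recv 81: ELECTED
Message ID 79 originates at pos 5; dropped at pos 3 in round 5

Answer: 5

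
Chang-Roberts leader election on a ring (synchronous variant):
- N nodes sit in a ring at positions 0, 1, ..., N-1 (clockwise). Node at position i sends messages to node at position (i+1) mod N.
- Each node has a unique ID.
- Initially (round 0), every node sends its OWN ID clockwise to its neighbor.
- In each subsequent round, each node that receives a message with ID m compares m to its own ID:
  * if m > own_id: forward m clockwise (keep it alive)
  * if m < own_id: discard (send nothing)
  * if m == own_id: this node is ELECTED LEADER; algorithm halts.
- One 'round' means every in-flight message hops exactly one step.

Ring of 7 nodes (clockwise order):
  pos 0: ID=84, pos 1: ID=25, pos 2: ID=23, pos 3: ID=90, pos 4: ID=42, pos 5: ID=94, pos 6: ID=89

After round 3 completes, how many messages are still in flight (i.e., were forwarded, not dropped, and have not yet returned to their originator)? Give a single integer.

Answer: 2

Derivation:
Round 1: pos1(id25) recv 84: fwd; pos2(id23) recv 25: fwd; pos3(id90) recv 23: drop; pos4(id42) recv 90: fwd; pos5(id94) recv 42: drop; pos6(id89) recv 94: fwd; pos0(id84) recv 89: fwd
Round 2: pos2(id23) recv 84: fwd; pos3(id90) recv 25: drop; pos5(id94) recv 90: drop; pos0(id84) recv 94: fwd; pos1(id25) recv 89: fwd
Round 3: pos3(id90) recv 84: drop; pos1(id25) recv 94: fwd; pos2(id23) recv 89: fwd
After round 3: 2 messages still in flight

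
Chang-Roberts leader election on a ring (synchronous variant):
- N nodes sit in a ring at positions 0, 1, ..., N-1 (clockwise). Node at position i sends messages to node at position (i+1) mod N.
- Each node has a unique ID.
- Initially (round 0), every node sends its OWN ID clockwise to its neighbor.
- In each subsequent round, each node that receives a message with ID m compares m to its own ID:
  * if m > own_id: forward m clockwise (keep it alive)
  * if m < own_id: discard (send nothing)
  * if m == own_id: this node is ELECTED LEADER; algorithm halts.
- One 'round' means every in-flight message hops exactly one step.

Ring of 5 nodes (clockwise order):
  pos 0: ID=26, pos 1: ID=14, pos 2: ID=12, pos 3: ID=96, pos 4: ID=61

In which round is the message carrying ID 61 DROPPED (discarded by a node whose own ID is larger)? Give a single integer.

Answer: 4

Derivation:
Round 1: pos1(id14) recv 26: fwd; pos2(id12) recv 14: fwd; pos3(id96) recv 12: drop; pos4(id61) recv 96: fwd; pos0(id26) recv 61: fwd
Round 2: pos2(id12) recv 26: fwd; pos3(id96) recv 14: drop; pos0(id26) recv 96: fwd; pos1(id14) recv 61: fwd
Round 3: pos3(id96) recv 26: drop; pos1(id14) recv 96: fwd; pos2(id12) recv 61: fwd
Round 4: pos2(id12) recv 96: fwd; pos3(id96) recv 61: drop
Round 5: pos3(id96) recv 96: ELECTED
Message ID 61 originates at pos 4; dropped at pos 3 in round 4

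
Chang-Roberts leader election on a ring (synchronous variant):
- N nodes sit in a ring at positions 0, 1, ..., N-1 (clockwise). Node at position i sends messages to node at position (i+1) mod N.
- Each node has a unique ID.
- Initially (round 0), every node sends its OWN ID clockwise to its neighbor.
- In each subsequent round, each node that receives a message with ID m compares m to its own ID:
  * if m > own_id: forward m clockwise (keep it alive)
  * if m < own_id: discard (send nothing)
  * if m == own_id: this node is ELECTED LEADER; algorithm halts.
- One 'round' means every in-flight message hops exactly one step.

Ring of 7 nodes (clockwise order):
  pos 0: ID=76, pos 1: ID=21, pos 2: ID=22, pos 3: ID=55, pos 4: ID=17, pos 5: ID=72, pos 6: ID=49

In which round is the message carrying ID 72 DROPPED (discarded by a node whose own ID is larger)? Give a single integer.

Round 1: pos1(id21) recv 76: fwd; pos2(id22) recv 21: drop; pos3(id55) recv 22: drop; pos4(id17) recv 55: fwd; pos5(id72) recv 17: drop; pos6(id49) recv 72: fwd; pos0(id76) recv 49: drop
Round 2: pos2(id22) recv 76: fwd; pos5(id72) recv 55: drop; pos0(id76) recv 72: drop
Round 3: pos3(id55) recv 76: fwd
Round 4: pos4(id17) recv 76: fwd
Round 5: pos5(id72) recv 76: fwd
Round 6: pos6(id49) recv 76: fwd
Round 7: pos0(id76) recv 76: ELECTED
Message ID 72 originates at pos 5; dropped at pos 0 in round 2

Answer: 2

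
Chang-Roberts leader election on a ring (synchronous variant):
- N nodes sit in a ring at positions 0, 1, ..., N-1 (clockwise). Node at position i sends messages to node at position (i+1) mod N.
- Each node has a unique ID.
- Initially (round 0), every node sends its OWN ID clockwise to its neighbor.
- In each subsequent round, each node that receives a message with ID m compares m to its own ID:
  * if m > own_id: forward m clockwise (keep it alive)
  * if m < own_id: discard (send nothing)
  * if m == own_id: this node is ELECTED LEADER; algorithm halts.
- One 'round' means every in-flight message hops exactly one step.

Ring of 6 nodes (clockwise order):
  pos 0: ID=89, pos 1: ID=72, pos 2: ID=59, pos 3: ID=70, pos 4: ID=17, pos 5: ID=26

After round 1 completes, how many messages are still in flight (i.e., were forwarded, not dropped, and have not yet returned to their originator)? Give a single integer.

Round 1: pos1(id72) recv 89: fwd; pos2(id59) recv 72: fwd; pos3(id70) recv 59: drop; pos4(id17) recv 70: fwd; pos5(id26) recv 17: drop; pos0(id89) recv 26: drop
After round 1: 3 messages still in flight

Answer: 3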